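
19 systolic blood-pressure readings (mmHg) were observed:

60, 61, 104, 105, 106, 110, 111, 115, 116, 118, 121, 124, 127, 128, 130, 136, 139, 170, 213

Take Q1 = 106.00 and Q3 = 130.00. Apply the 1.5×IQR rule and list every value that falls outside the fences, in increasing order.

60, 61, 170, 213

IQR = Q3 − Q1 = 130.00 − 106.00 = 24.00.
Lower fence = Q1 − 1.5·IQR = 106.00 − 36.00 = 70.00.
Upper fence = Q3 + 1.5·IQR = 130.00 + 36.00 = 166.00.
60 < 70.00 → outlier.
61 < 70.00 → outlier.
170 > 166.00 → outlier.
213 > 166.00 → outlier.
All remaining values lie within [70.00, 166.00].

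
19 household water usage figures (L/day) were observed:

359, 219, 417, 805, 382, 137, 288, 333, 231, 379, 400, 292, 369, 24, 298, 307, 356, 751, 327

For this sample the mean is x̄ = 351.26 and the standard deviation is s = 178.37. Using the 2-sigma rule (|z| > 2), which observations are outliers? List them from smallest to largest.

751, 805

Cutoffs at x̄ ± 2s: 351.26 ± 2·178.37 = [-5.48, 708.00].
751: z = 2.24, |z| > 2 → outlier.
805: z = 2.54, |z| > 2 → outlier.
Every other value lies within [-5.48, 708.00].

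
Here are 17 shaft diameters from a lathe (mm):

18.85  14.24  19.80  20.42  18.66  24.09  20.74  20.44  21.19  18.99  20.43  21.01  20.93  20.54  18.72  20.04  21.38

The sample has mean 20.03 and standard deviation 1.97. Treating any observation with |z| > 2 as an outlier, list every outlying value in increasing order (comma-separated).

14.24, 24.09

Cutoffs at x̄ ± 2s: 20.03 ± 2·1.97 = [16.09, 23.97].
14.24: z = -2.94, |z| > 2 → outlier.
24.09: z = 2.06, |z| > 2 → outlier.
Every other value lies within [16.09, 23.97].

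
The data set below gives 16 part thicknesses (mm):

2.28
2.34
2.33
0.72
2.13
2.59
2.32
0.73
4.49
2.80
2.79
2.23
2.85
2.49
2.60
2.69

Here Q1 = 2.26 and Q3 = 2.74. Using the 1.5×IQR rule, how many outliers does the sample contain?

IQR = 0.48; fences at 2.26 − 0.72 = 1.54 and 2.74 + 0.72 = 3.46.
Outside the cutoffs: 0.72, 0.73, 4.49.

3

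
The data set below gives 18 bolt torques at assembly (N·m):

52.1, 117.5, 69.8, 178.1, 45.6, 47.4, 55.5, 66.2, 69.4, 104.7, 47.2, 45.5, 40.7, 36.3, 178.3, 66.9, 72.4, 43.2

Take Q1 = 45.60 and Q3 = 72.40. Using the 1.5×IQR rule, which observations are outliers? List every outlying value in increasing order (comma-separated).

IQR = Q3 − Q1 = 72.40 − 45.60 = 26.80.
Lower fence = Q1 − 1.5·IQR = 45.60 − 40.20 = 5.40.
Upper fence = Q3 + 1.5·IQR = 72.40 + 40.20 = 112.60.
117.5 > 112.60 → outlier.
178.1 > 112.60 → outlier.
178.3 > 112.60 → outlier.
All remaining values lie within [5.40, 112.60].

117.5, 178.1, 178.3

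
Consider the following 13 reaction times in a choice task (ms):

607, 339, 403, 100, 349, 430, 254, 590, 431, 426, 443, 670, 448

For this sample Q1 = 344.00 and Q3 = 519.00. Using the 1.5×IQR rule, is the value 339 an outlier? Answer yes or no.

no

IQR = Q3 − Q1 = 519.00 − 344.00 = 175.00.
Lower fence = Q1 − 1.5·IQR = 344.00 − 262.50 = 81.50.
Upper fence = Q3 + 1.5·IQR = 519.00 + 262.50 = 781.50.
339 lies within [81.50, 781.50].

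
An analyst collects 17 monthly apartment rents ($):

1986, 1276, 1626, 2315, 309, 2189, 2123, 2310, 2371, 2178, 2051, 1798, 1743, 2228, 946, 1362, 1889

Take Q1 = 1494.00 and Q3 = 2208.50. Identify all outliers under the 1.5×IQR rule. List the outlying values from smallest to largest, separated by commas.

309

IQR = Q3 − Q1 = 2208.50 − 1494.00 = 714.50.
Lower fence = Q1 − 1.5·IQR = 1494.00 − 1071.75 = 422.25.
Upper fence = Q3 + 1.5·IQR = 2208.50 + 1071.75 = 3280.25.
309 < 422.25 → outlier.
All remaining values lie within [422.25, 3280.25].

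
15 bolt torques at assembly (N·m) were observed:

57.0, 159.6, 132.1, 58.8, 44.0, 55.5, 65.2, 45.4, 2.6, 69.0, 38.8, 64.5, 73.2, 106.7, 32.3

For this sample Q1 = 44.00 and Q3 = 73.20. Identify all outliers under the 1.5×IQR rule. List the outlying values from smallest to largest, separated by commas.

IQR = Q3 − Q1 = 73.20 − 44.00 = 29.20.
Lower fence = Q1 − 1.5·IQR = 44.00 − 43.80 = 0.20.
Upper fence = Q3 + 1.5·IQR = 73.20 + 43.80 = 117.00.
132.1 > 117.00 → outlier.
159.6 > 117.00 → outlier.
All remaining values lie within [0.20, 117.00].

132.1, 159.6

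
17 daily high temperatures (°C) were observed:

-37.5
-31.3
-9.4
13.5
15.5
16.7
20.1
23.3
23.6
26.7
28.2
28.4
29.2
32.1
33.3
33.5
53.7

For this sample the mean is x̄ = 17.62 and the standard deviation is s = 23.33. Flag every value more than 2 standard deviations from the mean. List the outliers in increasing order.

-37.5, -31.3

Cutoffs at x̄ ± 2s: 17.62 ± 2·23.33 = [-29.04, 64.28].
-37.5: z = -2.36, |z| > 2 → outlier.
-31.3: z = -2.10, |z| > 2 → outlier.
Every other value lies within [-29.04, 64.28].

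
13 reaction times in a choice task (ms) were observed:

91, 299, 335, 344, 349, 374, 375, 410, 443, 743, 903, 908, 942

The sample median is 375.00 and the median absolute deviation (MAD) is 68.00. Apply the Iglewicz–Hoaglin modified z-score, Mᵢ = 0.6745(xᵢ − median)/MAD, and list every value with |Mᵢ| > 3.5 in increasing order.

743, 903, 908, 942

|Mᵢ| > 3.5 ⇔ |xᵢ − 375.00| > 3.5·68.00/0.6745 = 352.85.
So outliers lie outside [22.15, 727.85].
743: M = 3.65 → outlier.
903: M = 5.24 → outlier.
908: M = 5.29 → outlier.
942: M = 5.62 → outlier.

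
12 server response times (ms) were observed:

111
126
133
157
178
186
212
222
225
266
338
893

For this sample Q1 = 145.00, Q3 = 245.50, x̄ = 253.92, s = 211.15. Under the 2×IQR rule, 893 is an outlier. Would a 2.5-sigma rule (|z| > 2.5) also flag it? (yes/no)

z = (893 − 253.92) / 211.15 = 3.03.
|z| = 3.03 > 2.5.

yes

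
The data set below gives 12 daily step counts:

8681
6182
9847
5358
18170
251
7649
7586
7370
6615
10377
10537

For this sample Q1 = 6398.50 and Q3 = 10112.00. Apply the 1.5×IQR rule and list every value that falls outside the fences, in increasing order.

251, 18170

IQR = Q3 − Q1 = 10112.00 − 6398.50 = 3713.50.
Lower fence = Q1 − 1.5·IQR = 6398.50 − 5570.25 = 828.25.
Upper fence = Q3 + 1.5·IQR = 10112.00 + 5570.25 = 15682.25.
251 < 828.25 → outlier.
18170 > 15682.25 → outlier.
All remaining values lie within [828.25, 15682.25].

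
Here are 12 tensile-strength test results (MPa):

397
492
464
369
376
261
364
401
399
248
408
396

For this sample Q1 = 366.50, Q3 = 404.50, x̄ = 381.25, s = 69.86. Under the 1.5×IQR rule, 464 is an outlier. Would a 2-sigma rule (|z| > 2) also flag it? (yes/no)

no

z = (464 − 381.25) / 69.86 = 1.18.
|z| = 1.18 ≤ 2.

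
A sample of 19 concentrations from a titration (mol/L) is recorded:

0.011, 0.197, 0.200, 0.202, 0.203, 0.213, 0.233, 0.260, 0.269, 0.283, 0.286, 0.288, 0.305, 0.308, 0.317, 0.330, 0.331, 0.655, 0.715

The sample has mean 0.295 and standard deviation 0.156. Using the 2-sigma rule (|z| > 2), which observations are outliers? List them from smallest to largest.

0.655, 0.715

Cutoffs at x̄ ± 2s: 0.295 ± 2·0.156 = [-0.017, 0.607].
0.655: z = 2.31, |z| > 2 → outlier.
0.715: z = 2.69, |z| > 2 → outlier.
Every other value lies within [-0.017, 0.607].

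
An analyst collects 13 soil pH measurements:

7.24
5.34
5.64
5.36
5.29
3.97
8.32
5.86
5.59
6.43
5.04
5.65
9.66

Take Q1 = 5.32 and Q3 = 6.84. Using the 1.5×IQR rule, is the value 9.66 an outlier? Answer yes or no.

yes

IQR = Q3 − Q1 = 6.84 − 5.32 = 1.52.
Lower fence = Q1 − 1.5·IQR = 5.32 − 2.28 = 3.04.
Upper fence = Q3 + 1.5·IQR = 6.84 + 2.28 = 9.12.
9.66 lies above the upper fence.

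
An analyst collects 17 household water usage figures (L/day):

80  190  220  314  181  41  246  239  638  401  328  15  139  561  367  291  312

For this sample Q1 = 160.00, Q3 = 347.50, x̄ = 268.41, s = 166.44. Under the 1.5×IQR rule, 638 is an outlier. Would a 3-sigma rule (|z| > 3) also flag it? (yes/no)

no

z = (638 − 268.41) / 166.44 = 2.22.
|z| = 2.22 ≤ 3.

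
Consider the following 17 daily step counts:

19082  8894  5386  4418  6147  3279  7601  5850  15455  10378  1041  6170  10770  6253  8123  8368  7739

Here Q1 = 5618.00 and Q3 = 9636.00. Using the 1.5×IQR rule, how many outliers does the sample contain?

1

IQR = 4018.00; fences at 5618.00 − 6027.00 = -409.00 and 9636.00 + 6027.00 = 15663.00.
Outside the cutoffs: 19082.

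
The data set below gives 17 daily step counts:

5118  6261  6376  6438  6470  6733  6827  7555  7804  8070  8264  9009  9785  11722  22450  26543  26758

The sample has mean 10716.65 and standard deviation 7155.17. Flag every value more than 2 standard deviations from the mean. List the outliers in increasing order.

Cutoffs at x̄ ± 2s: 10716.65 ± 2·7155.17 = [-3593.69, 25026.99].
26543: z = 2.21, |z| > 2 → outlier.
26758: z = 2.24, |z| > 2 → outlier.
Every other value lies within [-3593.69, 25026.99].

26543, 26758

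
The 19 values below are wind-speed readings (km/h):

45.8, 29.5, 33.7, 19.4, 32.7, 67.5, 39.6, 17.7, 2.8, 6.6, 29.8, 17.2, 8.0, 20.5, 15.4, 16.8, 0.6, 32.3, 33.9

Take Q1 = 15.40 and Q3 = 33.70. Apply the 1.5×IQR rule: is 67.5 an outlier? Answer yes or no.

IQR = Q3 − Q1 = 33.70 − 15.40 = 18.30.
Lower fence = Q1 − 1.5·IQR = 15.40 − 27.45 = -12.05.
Upper fence = Q3 + 1.5·IQR = 33.70 + 27.45 = 61.15.
67.5 lies above the upper fence.

yes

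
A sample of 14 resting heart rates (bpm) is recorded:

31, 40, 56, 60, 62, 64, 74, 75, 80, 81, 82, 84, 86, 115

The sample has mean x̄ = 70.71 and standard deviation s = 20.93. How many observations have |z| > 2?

1

Cutoffs: x̄ ± 2s = [28.85, 112.57].
Outside the cutoffs: 115.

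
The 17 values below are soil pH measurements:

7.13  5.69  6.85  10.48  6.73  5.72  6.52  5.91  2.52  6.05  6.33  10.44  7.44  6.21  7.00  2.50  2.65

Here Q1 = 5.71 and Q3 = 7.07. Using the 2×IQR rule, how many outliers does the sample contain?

IQR = 1.36; fences at 5.71 − 2.72 = 2.99 and 7.07 + 2.72 = 9.79.
Outside the cutoffs: 2.50, 2.52, 2.65, 10.44, 10.48.

5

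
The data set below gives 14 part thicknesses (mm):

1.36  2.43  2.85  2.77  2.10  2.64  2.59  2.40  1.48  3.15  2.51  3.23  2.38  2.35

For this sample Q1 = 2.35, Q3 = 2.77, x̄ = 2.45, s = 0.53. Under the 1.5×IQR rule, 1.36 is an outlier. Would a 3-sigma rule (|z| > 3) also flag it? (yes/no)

z = (1.36 − 2.45) / 0.53 = -2.06.
|z| = 2.06 ≤ 3.

no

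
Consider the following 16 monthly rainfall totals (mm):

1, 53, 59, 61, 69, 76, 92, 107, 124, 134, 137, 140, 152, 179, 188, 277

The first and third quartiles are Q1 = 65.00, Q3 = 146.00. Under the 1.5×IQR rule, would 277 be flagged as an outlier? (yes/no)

yes

IQR = Q3 − Q1 = 146.00 − 65.00 = 81.00.
Lower fence = Q1 − 1.5·IQR = 65.00 − 121.50 = -56.50.
Upper fence = Q3 + 1.5·IQR = 146.00 + 121.50 = 267.50.
277 lies above the upper fence.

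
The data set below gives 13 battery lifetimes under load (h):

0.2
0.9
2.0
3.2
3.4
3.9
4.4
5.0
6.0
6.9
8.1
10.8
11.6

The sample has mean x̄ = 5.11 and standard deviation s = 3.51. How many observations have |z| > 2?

Cutoffs: x̄ ± 2s = [-1.91, 12.13].
Every value lies within the cutoffs.

0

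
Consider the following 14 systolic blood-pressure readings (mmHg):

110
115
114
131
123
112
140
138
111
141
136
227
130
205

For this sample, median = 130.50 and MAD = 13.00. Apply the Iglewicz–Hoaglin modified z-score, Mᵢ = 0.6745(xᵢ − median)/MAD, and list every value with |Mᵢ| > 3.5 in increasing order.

205, 227

|Mᵢ| > 3.5 ⇔ |xᵢ − 130.50| > 3.5·13.00/0.6745 = 67.46.
So outliers lie outside [63.04, 197.96].
205: M = 3.87 → outlier.
227: M = 5.01 → outlier.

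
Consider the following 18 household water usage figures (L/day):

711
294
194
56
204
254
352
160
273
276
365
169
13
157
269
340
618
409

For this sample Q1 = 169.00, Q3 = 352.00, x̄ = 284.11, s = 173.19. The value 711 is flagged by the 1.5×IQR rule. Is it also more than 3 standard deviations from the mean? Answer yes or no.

no

z = (711 − 284.11) / 173.19 = 2.46.
|z| = 2.46 ≤ 3.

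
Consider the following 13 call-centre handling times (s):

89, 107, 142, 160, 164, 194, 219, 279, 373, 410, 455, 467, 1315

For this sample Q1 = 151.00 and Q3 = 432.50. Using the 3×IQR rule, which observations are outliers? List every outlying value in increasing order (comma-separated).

1315

IQR = Q3 − Q1 = 432.50 − 151.00 = 281.50.
Lower fence = Q1 − 3·IQR = 151.00 − 844.50 = -693.50.
Upper fence = Q3 + 3·IQR = 432.50 + 844.50 = 1277.00.
1315 > 1277.00 → outlier.
All remaining values lie within [-693.50, 1277.00].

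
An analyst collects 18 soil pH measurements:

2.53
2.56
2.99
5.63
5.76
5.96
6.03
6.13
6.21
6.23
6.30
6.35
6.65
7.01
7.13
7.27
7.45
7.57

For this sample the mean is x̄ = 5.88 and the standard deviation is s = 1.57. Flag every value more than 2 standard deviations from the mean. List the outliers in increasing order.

2.53, 2.56

Cutoffs at x̄ ± 2s: 5.88 ± 2·1.57 = [2.74, 9.02].
2.53: z = -2.13, |z| > 2 → outlier.
2.56: z = -2.11, |z| > 2 → outlier.
Every other value lies within [2.74, 9.02].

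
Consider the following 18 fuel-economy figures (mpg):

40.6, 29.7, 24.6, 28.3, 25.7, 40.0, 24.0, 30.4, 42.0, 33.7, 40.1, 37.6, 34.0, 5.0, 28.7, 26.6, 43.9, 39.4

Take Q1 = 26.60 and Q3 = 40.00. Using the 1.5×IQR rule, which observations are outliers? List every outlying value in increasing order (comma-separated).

IQR = Q3 − Q1 = 40.00 − 26.60 = 13.40.
Lower fence = Q1 − 1.5·IQR = 26.60 − 20.10 = 6.50.
Upper fence = Q3 + 1.5·IQR = 40.00 + 20.10 = 60.10.
5.0 < 6.50 → outlier.
All remaining values lie within [6.50, 60.10].

5.0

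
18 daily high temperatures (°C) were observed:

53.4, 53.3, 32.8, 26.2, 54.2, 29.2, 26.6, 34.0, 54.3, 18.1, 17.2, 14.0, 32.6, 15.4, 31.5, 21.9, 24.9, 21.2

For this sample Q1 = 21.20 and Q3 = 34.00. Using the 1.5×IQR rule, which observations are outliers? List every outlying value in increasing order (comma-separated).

IQR = Q3 − Q1 = 34.00 − 21.20 = 12.80.
Lower fence = Q1 − 1.5·IQR = 21.20 − 19.20 = 2.00.
Upper fence = Q3 + 1.5·IQR = 34.00 + 19.20 = 53.20.
53.3 > 53.20 → outlier.
53.4 > 53.20 → outlier.
54.2 > 53.20 → outlier.
54.3 > 53.20 → outlier.
All remaining values lie within [2.00, 53.20].

53.3, 53.4, 54.2, 54.3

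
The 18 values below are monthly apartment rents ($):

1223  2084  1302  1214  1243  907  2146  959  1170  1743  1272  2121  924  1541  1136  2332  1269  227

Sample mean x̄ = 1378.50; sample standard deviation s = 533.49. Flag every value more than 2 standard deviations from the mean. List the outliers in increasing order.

Cutoffs at x̄ ± 2s: 1378.50 ± 2·533.49 = [311.52, 2445.48].
227: z = -2.16, |z| > 2 → outlier.
Every other value lies within [311.52, 2445.48].

227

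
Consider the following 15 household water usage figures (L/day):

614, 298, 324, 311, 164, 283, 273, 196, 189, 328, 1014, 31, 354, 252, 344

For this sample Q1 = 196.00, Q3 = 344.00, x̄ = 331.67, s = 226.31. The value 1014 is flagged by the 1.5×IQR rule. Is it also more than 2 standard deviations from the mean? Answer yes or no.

yes

z = (1014 − 331.67) / 226.31 = 3.02.
|z| = 3.02 > 2.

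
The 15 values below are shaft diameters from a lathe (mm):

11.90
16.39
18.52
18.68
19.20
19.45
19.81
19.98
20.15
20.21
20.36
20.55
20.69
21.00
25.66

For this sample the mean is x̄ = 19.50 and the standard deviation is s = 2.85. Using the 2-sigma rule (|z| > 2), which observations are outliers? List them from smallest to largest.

11.90, 25.66

Cutoffs at x̄ ± 2s: 19.50 ± 2·2.85 = [13.80, 25.20].
11.90: z = -2.67, |z| > 2 → outlier.
25.66: z = 2.16, |z| > 2 → outlier.
Every other value lies within [13.80, 25.20].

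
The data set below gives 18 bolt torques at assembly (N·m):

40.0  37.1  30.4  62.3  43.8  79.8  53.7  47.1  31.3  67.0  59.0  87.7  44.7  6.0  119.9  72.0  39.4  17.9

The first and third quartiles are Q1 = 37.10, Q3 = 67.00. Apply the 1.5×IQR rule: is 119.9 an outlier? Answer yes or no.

yes

IQR = Q3 − Q1 = 67.00 − 37.10 = 29.90.
Lower fence = Q1 − 1.5·IQR = 37.10 − 44.85 = -7.75.
Upper fence = Q3 + 1.5·IQR = 67.00 + 44.85 = 111.85.
119.9 lies above the upper fence.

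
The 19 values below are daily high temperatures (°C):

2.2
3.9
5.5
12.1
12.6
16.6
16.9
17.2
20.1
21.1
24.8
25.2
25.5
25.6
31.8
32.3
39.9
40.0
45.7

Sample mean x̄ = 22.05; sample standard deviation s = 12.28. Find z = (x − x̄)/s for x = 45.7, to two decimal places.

1.93

z = (45.7 − 22.05) / 12.28 = 1.93.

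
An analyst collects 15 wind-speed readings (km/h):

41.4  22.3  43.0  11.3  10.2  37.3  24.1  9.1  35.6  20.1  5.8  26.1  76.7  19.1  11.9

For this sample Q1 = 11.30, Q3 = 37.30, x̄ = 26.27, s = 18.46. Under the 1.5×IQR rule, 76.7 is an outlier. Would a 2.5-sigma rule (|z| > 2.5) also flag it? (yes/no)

yes

z = (76.7 − 26.27) / 18.46 = 2.73.
|z| = 2.73 > 2.5.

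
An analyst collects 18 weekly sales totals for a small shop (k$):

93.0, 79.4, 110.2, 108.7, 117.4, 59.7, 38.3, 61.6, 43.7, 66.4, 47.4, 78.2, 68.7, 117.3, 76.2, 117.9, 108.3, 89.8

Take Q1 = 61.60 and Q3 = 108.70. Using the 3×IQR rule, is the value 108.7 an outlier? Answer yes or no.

no

IQR = Q3 − Q1 = 108.70 − 61.60 = 47.10.
Lower fence = Q1 − 3·IQR = 61.60 − 141.30 = -79.70.
Upper fence = Q3 + 3·IQR = 108.70 + 141.30 = 250.00.
108.7 lies within [-79.70, 250.00].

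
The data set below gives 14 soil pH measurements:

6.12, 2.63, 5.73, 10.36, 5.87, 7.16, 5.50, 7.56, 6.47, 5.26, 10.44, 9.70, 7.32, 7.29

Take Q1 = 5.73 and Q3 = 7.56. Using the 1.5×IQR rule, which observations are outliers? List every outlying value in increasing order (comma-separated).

2.63, 10.36, 10.44

IQR = Q3 − Q1 = 7.56 − 5.73 = 1.83.
Lower fence = Q1 − 1.5·IQR = 5.73 − 2.745 = 2.985.
Upper fence = Q3 + 1.5·IQR = 7.56 + 2.745 = 10.305.
2.63 < 2.985 → outlier.
10.36 > 10.305 → outlier.
10.44 > 10.305 → outlier.
All remaining values lie within [2.985, 10.305].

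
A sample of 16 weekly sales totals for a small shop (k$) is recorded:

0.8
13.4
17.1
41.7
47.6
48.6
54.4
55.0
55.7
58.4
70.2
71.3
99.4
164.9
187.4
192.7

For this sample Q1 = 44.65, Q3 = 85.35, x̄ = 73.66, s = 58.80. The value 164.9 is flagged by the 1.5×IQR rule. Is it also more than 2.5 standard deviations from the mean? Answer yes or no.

z = (164.9 − 73.66) / 58.80 = 1.55.
|z| = 1.55 ≤ 2.5.

no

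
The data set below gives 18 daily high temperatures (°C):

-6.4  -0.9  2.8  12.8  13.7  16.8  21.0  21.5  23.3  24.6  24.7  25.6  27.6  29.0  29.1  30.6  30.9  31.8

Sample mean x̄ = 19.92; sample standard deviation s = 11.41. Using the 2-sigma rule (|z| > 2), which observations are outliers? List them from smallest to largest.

Cutoffs at x̄ ± 2s: 19.92 ± 2·11.41 = [-2.90, 42.74].
-6.4: z = -2.31, |z| > 2 → outlier.
Every other value lies within [-2.90, 42.74].

-6.4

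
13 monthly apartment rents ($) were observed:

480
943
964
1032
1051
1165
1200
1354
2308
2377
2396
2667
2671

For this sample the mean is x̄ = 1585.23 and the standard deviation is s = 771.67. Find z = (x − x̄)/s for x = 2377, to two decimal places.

1.03

z = (2377 − 1585.23) / 771.67 = 1.03.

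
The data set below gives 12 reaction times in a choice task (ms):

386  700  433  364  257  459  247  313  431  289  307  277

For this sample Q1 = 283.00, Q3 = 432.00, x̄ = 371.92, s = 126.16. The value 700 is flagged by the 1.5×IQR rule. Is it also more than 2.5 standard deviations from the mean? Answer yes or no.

yes

z = (700 − 371.92) / 126.16 = 2.60.
|z| = 2.60 > 2.5.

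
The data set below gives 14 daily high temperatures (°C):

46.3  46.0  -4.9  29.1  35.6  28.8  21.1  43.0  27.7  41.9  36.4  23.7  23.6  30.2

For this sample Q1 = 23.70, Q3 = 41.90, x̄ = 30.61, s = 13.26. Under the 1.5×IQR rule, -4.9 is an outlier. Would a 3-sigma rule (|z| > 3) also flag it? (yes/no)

z = (-4.9 − 30.61) / 13.26 = -2.68.
|z| = 2.68 ≤ 3.

no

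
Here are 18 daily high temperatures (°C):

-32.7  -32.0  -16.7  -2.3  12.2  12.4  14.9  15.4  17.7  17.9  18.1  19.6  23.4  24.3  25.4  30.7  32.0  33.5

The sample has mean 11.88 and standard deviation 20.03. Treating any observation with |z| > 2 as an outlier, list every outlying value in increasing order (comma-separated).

-32.7, -32.0

Cutoffs at x̄ ± 2s: 11.88 ± 2·20.03 = [-28.18, 51.94].
-32.7: z = -2.23, |z| > 2 → outlier.
-32.0: z = -2.19, |z| > 2 → outlier.
Every other value lies within [-28.18, 51.94].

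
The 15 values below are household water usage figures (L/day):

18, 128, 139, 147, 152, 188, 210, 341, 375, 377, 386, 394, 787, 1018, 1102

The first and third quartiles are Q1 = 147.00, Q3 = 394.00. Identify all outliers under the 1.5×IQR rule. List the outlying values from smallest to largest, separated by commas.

IQR = Q3 − Q1 = 394.00 − 147.00 = 247.00.
Lower fence = Q1 − 1.5·IQR = 147.00 − 370.50 = -223.50.
Upper fence = Q3 + 1.5·IQR = 394.00 + 370.50 = 764.50.
787 > 764.50 → outlier.
1018 > 764.50 → outlier.
1102 > 764.50 → outlier.
All remaining values lie within [-223.50, 764.50].

787, 1018, 1102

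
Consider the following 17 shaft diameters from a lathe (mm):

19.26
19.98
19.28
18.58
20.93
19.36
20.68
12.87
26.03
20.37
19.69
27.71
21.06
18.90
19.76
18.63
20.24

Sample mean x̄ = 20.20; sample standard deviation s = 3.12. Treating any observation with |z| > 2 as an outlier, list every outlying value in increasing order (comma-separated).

Cutoffs at x̄ ± 2s: 20.20 ± 2·3.12 = [13.96, 26.44].
12.87: z = -2.35, |z| > 2 → outlier.
27.71: z = 2.41, |z| > 2 → outlier.
Every other value lies within [13.96, 26.44].

12.87, 27.71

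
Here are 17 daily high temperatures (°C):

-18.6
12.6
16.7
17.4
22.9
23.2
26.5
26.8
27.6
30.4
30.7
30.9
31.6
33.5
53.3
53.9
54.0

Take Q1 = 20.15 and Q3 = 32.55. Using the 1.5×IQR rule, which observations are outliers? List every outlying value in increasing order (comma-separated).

IQR = Q3 − Q1 = 32.55 − 20.15 = 12.40.
Lower fence = Q1 − 1.5·IQR = 20.15 − 18.60 = 1.55.
Upper fence = Q3 + 1.5·IQR = 32.55 + 18.60 = 51.15.
-18.6 < 1.55 → outlier.
53.3 > 51.15 → outlier.
53.9 > 51.15 → outlier.
54.0 > 51.15 → outlier.
All remaining values lie within [1.55, 51.15].

-18.6, 53.3, 53.9, 54.0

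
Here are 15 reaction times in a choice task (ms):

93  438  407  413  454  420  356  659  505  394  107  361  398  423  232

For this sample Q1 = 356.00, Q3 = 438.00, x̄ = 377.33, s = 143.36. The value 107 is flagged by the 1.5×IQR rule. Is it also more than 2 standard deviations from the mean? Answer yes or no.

z = (107 − 377.33) / 143.36 = -1.89.
|z| = 1.89 ≤ 2.

no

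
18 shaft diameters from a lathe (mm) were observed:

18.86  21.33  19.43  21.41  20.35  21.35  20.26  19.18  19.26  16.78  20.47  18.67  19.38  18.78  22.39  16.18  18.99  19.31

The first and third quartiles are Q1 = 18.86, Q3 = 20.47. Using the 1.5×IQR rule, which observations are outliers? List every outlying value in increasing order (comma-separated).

16.18

IQR = Q3 − Q1 = 20.47 − 18.86 = 1.61.
Lower fence = Q1 − 1.5·IQR = 18.86 − 2.415 = 16.445.
Upper fence = Q3 + 1.5·IQR = 20.47 + 2.415 = 22.885.
16.18 < 16.445 → outlier.
All remaining values lie within [16.445, 22.885].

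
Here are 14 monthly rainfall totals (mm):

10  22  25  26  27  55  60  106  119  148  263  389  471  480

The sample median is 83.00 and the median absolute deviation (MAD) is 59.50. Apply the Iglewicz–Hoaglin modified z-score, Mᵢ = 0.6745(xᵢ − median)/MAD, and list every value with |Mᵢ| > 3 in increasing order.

389, 471, 480

|Mᵢ| > 3 ⇔ |xᵢ − 83.00| > 3·59.50/0.6745 = 264.64.
So outliers lie outside [-181.64, 347.64].
389: M = 3.47 → outlier.
471: M = 4.40 → outlier.
480: M = 4.50 → outlier.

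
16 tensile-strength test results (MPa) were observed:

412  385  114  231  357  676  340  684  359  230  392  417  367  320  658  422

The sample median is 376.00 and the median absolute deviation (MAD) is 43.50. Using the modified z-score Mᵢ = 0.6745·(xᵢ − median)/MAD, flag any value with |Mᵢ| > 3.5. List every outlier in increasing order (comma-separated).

|Mᵢ| > 3.5 ⇔ |xᵢ − 376.00| > 3.5·43.50/0.6745 = 225.72.
So outliers lie outside [150.28, 601.72].
114: M = -4.06 → outlier.
658: M = 4.37 → outlier.
676: M = 4.65 → outlier.
684: M = 4.78 → outlier.

114, 658, 676, 684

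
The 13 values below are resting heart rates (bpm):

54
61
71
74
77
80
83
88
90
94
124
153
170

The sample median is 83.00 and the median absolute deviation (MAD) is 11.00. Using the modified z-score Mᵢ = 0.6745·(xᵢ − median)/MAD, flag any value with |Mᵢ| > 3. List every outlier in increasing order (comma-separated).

|Mᵢ| > 3 ⇔ |xᵢ − 83.00| > 3·11.00/0.6745 = 48.93.
So outliers lie outside [34.07, 131.93].
153: M = 4.29 → outlier.
170: M = 5.33 → outlier.

153, 170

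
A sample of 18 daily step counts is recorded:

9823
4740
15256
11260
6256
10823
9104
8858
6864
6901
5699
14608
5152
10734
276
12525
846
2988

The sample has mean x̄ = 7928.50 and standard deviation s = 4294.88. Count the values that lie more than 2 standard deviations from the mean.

0

Cutoffs: x̄ ± 2s = [-661.26, 16518.26].
Every value lies within the cutoffs.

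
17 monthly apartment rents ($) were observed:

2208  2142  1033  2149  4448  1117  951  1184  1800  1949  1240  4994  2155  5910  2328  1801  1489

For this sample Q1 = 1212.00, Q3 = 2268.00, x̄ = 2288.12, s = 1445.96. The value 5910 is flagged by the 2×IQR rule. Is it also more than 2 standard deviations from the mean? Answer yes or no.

z = (5910 − 2288.12) / 1445.96 = 2.50.
|z| = 2.50 > 2.

yes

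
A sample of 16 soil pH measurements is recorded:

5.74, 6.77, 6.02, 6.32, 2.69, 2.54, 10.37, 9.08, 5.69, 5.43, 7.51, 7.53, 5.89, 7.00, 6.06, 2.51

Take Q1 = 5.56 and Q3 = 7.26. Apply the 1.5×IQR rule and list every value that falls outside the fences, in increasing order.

IQR = Q3 − Q1 = 7.26 − 5.56 = 1.70.
Lower fence = Q1 − 1.5·IQR = 5.56 − 2.55 = 3.01.
Upper fence = Q3 + 1.5·IQR = 7.26 + 2.55 = 9.81.
2.51 < 3.01 → outlier.
2.54 < 3.01 → outlier.
2.69 < 3.01 → outlier.
10.37 > 9.81 → outlier.
All remaining values lie within [3.01, 9.81].

2.51, 2.54, 2.69, 10.37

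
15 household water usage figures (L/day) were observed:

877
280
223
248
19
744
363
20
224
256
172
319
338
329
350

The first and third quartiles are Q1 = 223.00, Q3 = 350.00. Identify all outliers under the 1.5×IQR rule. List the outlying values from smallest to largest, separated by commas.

19, 20, 744, 877

IQR = Q3 − Q1 = 350.00 − 223.00 = 127.00.
Lower fence = Q1 − 1.5·IQR = 223.00 − 190.50 = 32.50.
Upper fence = Q3 + 1.5·IQR = 350.00 + 190.50 = 540.50.
19 < 32.50 → outlier.
20 < 32.50 → outlier.
744 > 540.50 → outlier.
877 > 540.50 → outlier.
All remaining values lie within [32.50, 540.50].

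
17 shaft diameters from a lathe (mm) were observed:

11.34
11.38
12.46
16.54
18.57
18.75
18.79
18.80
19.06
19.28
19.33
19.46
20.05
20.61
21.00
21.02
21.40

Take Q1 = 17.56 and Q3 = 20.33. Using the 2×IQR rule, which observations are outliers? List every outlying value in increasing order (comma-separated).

11.34, 11.38

IQR = Q3 − Q1 = 20.33 − 17.56 = 2.77.
Lower fence = Q1 − 2·IQR = 17.56 − 5.54 = 12.02.
Upper fence = Q3 + 2·IQR = 20.33 + 5.54 = 25.87.
11.34 < 12.02 → outlier.
11.38 < 12.02 → outlier.
All remaining values lie within [12.02, 25.87].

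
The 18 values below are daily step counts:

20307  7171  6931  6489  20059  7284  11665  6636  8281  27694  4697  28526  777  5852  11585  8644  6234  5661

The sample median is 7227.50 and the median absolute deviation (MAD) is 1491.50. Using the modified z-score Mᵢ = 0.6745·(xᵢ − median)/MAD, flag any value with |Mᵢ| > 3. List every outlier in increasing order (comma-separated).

|Mᵢ| > 3 ⇔ |xᵢ − 7227.50| > 3·1491.50/0.6745 = 6633.80.
So outliers lie outside [593.70, 13861.30].
20059: M = 5.80 → outlier.
20307: M = 5.91 → outlier.
27694: M = 9.26 → outlier.
28526: M = 9.63 → outlier.

20059, 20307, 27694, 28526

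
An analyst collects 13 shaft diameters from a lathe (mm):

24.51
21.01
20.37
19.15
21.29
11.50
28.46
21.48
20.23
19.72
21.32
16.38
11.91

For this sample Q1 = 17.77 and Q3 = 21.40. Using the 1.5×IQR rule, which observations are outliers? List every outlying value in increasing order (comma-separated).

11.50, 11.91, 28.46

IQR = Q3 − Q1 = 21.40 − 17.77 = 3.63.
Lower fence = Q1 − 1.5·IQR = 17.77 − 5.445 = 12.325.
Upper fence = Q3 + 1.5·IQR = 21.40 + 5.445 = 26.845.
11.50 < 12.325 → outlier.
11.91 < 12.325 → outlier.
28.46 > 26.845 → outlier.
All remaining values lie within [12.325, 26.845].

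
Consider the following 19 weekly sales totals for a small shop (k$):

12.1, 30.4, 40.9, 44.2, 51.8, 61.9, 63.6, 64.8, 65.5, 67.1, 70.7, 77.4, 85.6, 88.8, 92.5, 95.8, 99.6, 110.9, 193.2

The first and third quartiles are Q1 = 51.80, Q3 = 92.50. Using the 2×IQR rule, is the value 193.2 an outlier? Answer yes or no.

IQR = Q3 − Q1 = 92.50 − 51.80 = 40.70.
Lower fence = Q1 − 2·IQR = 51.80 − 81.40 = -29.60.
Upper fence = Q3 + 2·IQR = 92.50 + 81.40 = 173.90.
193.2 lies above the upper fence.

yes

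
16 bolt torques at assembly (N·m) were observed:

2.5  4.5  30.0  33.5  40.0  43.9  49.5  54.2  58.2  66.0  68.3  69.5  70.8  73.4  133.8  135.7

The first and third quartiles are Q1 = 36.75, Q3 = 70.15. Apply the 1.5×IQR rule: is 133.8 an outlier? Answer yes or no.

yes

IQR = Q3 − Q1 = 70.15 − 36.75 = 33.40.
Lower fence = Q1 − 1.5·IQR = 36.75 − 50.10 = -13.35.
Upper fence = Q3 + 1.5·IQR = 70.15 + 50.10 = 120.25.
133.8 lies above the upper fence.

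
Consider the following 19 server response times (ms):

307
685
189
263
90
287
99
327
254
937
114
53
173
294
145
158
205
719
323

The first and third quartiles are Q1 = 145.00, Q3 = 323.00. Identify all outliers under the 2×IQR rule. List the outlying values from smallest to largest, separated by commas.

685, 719, 937

IQR = Q3 − Q1 = 323.00 − 145.00 = 178.00.
Lower fence = Q1 − 2·IQR = 145.00 − 356.00 = -211.00.
Upper fence = Q3 + 2·IQR = 323.00 + 356.00 = 679.00.
685 > 679.00 → outlier.
719 > 679.00 → outlier.
937 > 679.00 → outlier.
All remaining values lie within [-211.00, 679.00].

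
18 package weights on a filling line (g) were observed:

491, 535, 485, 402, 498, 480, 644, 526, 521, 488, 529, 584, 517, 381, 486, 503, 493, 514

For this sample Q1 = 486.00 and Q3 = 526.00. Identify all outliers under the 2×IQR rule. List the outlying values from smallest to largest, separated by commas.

IQR = Q3 − Q1 = 526.00 − 486.00 = 40.00.
Lower fence = Q1 − 2·IQR = 486.00 − 80.00 = 406.00.
Upper fence = Q3 + 2·IQR = 526.00 + 80.00 = 606.00.
381 < 406.00 → outlier.
402 < 406.00 → outlier.
644 > 606.00 → outlier.
All remaining values lie within [406.00, 606.00].

381, 402, 644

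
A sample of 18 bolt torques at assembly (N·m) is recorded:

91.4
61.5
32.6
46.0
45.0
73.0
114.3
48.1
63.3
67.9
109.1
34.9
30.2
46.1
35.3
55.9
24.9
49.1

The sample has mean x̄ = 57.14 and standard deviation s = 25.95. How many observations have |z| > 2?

Cutoffs: x̄ ± 2s = [5.24, 109.04].
Outside the cutoffs: 109.1, 114.3.

2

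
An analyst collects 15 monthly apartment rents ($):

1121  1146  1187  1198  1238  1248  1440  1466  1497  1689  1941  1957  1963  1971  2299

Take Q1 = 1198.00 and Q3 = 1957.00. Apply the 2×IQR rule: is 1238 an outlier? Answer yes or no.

no

IQR = Q3 − Q1 = 1957.00 − 1198.00 = 759.00.
Lower fence = Q1 − 2·IQR = 1198.00 − 1518.00 = -320.00.
Upper fence = Q3 + 2·IQR = 1957.00 + 1518.00 = 3475.00.
1238 lies within [-320.00, 3475.00].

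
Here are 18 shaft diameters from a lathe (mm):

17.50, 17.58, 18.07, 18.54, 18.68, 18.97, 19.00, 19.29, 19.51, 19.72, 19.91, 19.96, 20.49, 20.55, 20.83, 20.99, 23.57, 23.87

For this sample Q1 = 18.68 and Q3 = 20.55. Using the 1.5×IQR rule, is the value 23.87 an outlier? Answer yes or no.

IQR = Q3 − Q1 = 20.55 − 18.68 = 1.87.
Lower fence = Q1 − 1.5·IQR = 18.68 − 2.805 = 15.875.
Upper fence = Q3 + 1.5·IQR = 20.55 + 2.805 = 23.355.
23.87 lies above the upper fence.

yes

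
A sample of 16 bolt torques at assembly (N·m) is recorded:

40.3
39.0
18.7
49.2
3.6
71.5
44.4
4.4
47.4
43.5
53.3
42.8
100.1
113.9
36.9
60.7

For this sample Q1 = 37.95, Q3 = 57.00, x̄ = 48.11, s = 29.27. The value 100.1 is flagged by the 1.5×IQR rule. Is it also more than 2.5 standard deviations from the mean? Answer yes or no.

no

z = (100.1 − 48.11) / 29.27 = 1.78.
|z| = 1.78 ≤ 2.5.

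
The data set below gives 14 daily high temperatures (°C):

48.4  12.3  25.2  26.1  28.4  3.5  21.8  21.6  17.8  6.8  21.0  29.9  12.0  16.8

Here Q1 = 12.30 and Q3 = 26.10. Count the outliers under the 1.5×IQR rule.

1

IQR = 13.80; fences at 12.30 − 20.70 = -8.40 and 26.10 + 20.70 = 46.80.
Outside the cutoffs: 48.4.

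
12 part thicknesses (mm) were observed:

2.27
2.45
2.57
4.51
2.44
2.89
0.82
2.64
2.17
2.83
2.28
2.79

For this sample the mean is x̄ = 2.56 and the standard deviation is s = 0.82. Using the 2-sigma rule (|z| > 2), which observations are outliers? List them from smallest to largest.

0.82, 4.51

Cutoffs at x̄ ± 2s: 2.56 ± 2·0.82 = [0.92, 4.20].
0.82: z = -2.12, |z| > 2 → outlier.
4.51: z = 2.38, |z| > 2 → outlier.
Every other value lies within [0.92, 4.20].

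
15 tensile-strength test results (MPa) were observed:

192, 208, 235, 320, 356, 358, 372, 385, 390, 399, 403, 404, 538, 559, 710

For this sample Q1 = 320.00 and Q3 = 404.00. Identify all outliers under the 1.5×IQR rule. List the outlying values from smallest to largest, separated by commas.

IQR = Q3 − Q1 = 404.00 − 320.00 = 84.00.
Lower fence = Q1 − 1.5·IQR = 320.00 − 126.00 = 194.00.
Upper fence = Q3 + 1.5·IQR = 404.00 + 126.00 = 530.00.
192 < 194.00 → outlier.
538 > 530.00 → outlier.
559 > 530.00 → outlier.
710 > 530.00 → outlier.
All remaining values lie within [194.00, 530.00].

192, 538, 559, 710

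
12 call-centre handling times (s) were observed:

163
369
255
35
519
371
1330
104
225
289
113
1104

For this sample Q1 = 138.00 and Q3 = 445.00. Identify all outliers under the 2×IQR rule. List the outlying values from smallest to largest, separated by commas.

IQR = Q3 − Q1 = 445.00 − 138.00 = 307.00.
Lower fence = Q1 − 2·IQR = 138.00 − 614.00 = -476.00.
Upper fence = Q3 + 2·IQR = 445.00 + 614.00 = 1059.00.
1104 > 1059.00 → outlier.
1330 > 1059.00 → outlier.
All remaining values lie within [-476.00, 1059.00].

1104, 1330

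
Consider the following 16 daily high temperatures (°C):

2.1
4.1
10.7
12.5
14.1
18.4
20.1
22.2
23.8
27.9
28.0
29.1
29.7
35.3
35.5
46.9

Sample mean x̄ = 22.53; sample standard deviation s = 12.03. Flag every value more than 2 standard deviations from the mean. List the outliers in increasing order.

46.9

Cutoffs at x̄ ± 2s: 22.53 ± 2·12.03 = [-1.53, 46.59].
46.9: z = 2.03, |z| > 2 → outlier.
Every other value lies within [-1.53, 46.59].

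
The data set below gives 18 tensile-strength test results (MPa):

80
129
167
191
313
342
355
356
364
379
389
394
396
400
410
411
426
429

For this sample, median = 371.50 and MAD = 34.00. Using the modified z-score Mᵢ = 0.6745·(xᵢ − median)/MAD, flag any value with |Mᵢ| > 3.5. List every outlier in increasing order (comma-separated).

|Mᵢ| > 3.5 ⇔ |xᵢ − 371.50| > 3.5·34.00/0.6745 = 176.43.
So outliers lie outside [195.07, 547.93].
80: M = -5.78 → outlier.
129: M = -4.81 → outlier.
167: M = -4.06 → outlier.
191: M = -3.58 → outlier.

80, 129, 167, 191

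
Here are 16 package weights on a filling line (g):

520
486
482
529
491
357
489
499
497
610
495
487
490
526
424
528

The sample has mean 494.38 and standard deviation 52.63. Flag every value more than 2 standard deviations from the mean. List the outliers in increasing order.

357, 610

Cutoffs at x̄ ± 2s: 494.38 ± 2·52.63 = [389.12, 599.64].
357: z = -2.61, |z| > 2 → outlier.
610: z = 2.20, |z| > 2 → outlier.
Every other value lies within [389.12, 599.64].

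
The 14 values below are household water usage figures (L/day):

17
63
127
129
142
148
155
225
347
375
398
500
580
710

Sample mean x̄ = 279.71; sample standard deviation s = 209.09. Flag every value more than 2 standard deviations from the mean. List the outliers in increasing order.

Cutoffs at x̄ ± 2s: 279.71 ± 2·209.09 = [-138.47, 697.89].
710: z = 2.06, |z| > 2 → outlier.
Every other value lies within [-138.47, 697.89].

710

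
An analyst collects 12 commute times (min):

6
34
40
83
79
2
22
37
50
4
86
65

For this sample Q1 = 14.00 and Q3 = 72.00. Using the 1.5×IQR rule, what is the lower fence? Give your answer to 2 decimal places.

-73.00

IQR = Q3 − Q1 = 72.00 − 14.00 = 58.00.
Lower fence = Q1 − 1.5·IQR = 14.00 − 87.00 = -73.00.
Upper fence = Q3 + 1.5·IQR = 72.00 + 87.00 = 159.00.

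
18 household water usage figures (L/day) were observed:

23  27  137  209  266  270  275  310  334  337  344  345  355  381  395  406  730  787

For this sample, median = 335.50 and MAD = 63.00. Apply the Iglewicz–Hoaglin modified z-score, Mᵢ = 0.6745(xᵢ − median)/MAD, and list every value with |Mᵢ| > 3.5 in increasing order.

730, 787

|Mᵢ| > 3.5 ⇔ |xᵢ − 335.50| > 3.5·63.00/0.6745 = 326.91.
So outliers lie outside [8.59, 662.41].
730: M = 4.22 → outlier.
787: M = 4.83 → outlier.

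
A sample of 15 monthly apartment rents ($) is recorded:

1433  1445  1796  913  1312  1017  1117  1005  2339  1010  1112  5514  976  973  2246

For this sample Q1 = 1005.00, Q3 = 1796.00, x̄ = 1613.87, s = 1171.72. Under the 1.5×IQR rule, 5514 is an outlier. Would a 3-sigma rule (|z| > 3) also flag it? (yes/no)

yes

z = (5514 − 1613.87) / 1171.72 = 3.33.
|z| = 3.33 > 3.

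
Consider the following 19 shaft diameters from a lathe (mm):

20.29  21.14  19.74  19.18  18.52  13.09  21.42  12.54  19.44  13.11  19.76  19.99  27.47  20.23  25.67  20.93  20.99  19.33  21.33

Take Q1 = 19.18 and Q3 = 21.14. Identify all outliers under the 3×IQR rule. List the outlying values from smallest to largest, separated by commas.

12.54, 13.09, 13.11, 27.47

IQR = Q3 − Q1 = 21.14 − 19.18 = 1.96.
Lower fence = Q1 − 3·IQR = 19.18 − 5.88 = 13.30.
Upper fence = Q3 + 3·IQR = 21.14 + 5.88 = 27.02.
12.54 < 13.30 → outlier.
13.09 < 13.30 → outlier.
13.11 < 13.30 → outlier.
27.47 > 27.02 → outlier.
All remaining values lie within [13.30, 27.02].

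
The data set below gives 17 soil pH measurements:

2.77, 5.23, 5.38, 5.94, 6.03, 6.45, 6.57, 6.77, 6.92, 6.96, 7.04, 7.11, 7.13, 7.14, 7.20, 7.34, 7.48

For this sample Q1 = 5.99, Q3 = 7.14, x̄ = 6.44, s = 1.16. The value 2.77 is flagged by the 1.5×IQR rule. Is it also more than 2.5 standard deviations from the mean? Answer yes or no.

yes

z = (2.77 − 6.44) / 1.16 = -3.16.
|z| = 3.16 > 2.5.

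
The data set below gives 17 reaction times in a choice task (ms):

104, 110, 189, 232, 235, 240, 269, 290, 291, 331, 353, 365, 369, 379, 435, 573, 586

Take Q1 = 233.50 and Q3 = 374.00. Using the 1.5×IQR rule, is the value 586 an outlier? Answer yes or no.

IQR = Q3 − Q1 = 374.00 − 233.50 = 140.50.
Lower fence = Q1 − 1.5·IQR = 233.50 − 210.75 = 22.75.
Upper fence = Q3 + 1.5·IQR = 374.00 + 210.75 = 584.75.
586 lies above the upper fence.

yes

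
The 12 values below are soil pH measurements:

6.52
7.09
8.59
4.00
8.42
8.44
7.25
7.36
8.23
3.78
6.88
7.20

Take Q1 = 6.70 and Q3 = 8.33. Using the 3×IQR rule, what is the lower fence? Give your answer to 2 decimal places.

IQR = Q3 − Q1 = 8.33 − 6.70 = 1.63.
Lower fence = Q1 − 3·IQR = 6.70 − 4.89 = 1.81.
Upper fence = Q3 + 3·IQR = 8.33 + 4.89 = 13.22.

1.81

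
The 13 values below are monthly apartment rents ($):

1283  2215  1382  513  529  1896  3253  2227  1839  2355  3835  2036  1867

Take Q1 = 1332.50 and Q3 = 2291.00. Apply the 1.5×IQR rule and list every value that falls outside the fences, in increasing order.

3835

IQR = Q3 − Q1 = 2291.00 − 1332.50 = 958.50.
Lower fence = Q1 − 1.5·IQR = 1332.50 − 1437.75 = -105.25.
Upper fence = Q3 + 1.5·IQR = 2291.00 + 1437.75 = 3728.75.
3835 > 3728.75 → outlier.
All remaining values lie within [-105.25, 3728.75].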